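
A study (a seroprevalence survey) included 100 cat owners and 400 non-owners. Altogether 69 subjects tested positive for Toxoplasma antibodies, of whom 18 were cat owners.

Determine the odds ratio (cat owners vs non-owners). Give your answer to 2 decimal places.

cat owners without the outcome: 100 − 18 = 82
non-owners with the outcome: 69 − 18 = 51
non-owners without the outcome: 400 − 51 = 349
odds, cat owners = 18/82 = 0.2195
odds, non-owners = 51/349 = 0.1461
OR = 0.2195 / 0.1461 = 1.50

OR = 1.50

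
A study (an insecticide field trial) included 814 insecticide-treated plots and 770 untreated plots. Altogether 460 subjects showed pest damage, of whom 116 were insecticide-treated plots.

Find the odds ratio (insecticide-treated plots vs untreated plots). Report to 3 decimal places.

insecticide-treated plots without the outcome: 814 − 116 = 698
untreated plots with the outcome: 460 − 116 = 344
untreated plots without the outcome: 770 − 344 = 426
OR = (116 × 426) / (698 × 344) = 49416/240112 ≈ 0.206

OR = 0.206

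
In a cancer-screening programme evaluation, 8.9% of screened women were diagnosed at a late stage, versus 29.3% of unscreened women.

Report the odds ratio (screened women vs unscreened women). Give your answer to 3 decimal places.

0.236

odds, screened women = 0.0890/0.9110 = 0.0977
odds, unscreened women = 0.2930/0.7070 = 0.4144
OR = 0.0977 / 0.4144 = 0.236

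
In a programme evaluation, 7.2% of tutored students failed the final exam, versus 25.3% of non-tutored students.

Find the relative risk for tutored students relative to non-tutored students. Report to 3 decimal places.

RR = 0.0720 / 0.2530 = 0.285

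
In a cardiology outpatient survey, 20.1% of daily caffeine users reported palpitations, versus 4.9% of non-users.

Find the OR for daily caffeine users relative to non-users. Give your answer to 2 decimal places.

odds, daily caffeine users = 0.20100/0.79900 = 0.25156
odds, non-users = 0.04900/0.95100 = 0.05152
OR = 0.25156 / 0.05152 = 4.88

OR: 4.88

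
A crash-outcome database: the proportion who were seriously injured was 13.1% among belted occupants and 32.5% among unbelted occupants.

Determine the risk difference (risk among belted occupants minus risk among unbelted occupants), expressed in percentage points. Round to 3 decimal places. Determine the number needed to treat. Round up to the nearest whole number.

risk difference = 0.1310 − 0.3250 = -0.1940 → -19.400 percentage points
absolute risk difference = 0.194000
1 / 0.194000 = 5.155 → round up → 6

RD = -19.400; NNT = 6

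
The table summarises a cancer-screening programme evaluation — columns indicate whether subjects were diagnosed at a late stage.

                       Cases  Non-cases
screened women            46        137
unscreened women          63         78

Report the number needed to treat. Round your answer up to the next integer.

NNT: 6

risk, screened women = 46/183 = 0.251366
risk, unscreened women = 63/141 = 0.446809
absolute risk difference = 0.195442
1 / 0.195442 = 5.117 → round up → 6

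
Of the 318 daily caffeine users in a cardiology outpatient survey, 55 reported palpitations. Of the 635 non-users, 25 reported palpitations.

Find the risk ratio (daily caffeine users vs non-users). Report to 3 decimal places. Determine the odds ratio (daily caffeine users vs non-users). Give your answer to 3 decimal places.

risk, daily caffeine users = 55/318 = 0.17296
risk, non-users = 25/635 = 0.03937
RR = 0.17296 / 0.03937 = 4.393
OR = (55 × 610) / (263 × 25) = 33550/6575 ≈ 5.103

RR = 4.393; OR = 5.103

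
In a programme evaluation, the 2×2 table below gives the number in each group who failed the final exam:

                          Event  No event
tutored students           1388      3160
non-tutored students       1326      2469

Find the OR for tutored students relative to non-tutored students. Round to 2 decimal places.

OR = (1388 × 2469) / (3160 × 1326) = 3426972/4190160 ≈ 0.82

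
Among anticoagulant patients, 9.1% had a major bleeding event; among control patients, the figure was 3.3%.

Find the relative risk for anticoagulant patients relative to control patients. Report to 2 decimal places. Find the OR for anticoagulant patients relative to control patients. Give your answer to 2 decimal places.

RR = 0.09100 / 0.03300 = 2.76
odds, anticoagulant patients = 0.09100/0.90900 = 0.10011
odds, control patients = 0.03300/0.96700 = 0.03413
OR = 0.10011 / 0.03413 = 2.93

RR = 2.76; OR = 2.93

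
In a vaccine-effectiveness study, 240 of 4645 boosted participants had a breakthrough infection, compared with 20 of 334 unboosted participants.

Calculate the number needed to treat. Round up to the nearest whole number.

NNT = 122

risk, boosted participants = 240/4645 = 0.051668
risk, unboosted participants = 20/334 = 0.059880
absolute risk difference = 0.008212
1 / 0.008212 = 121.773 → round up → 122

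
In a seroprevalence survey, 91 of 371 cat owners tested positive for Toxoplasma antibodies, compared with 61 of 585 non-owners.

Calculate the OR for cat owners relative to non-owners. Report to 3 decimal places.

odds, cat owners = 91/280 = 0.3250
odds, non-owners = 61/524 = 0.1164
OR = 0.3250 / 0.1164 = 2.792

OR = 2.792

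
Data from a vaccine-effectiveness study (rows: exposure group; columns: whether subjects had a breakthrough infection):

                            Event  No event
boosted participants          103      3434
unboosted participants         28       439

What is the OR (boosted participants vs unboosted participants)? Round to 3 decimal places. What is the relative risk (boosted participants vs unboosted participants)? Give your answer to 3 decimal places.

OR = 0.470; RR = 0.486

OR = (103 × 439) / (3434 × 28) = 45217/96152 ≈ 0.470
risk, boosted participants = 103/3537 = 0.02912
risk, unboosted participants = 28/467 = 0.05996
RR = 0.02912 / 0.05996 = 0.486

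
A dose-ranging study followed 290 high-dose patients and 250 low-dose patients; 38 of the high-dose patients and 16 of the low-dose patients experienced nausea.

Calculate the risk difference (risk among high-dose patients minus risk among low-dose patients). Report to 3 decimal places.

0.067

risk, high-dose patients = 38/290 = 0.1310
risk, low-dose patients = 16/250 = 0.0640
risk difference = 0.1310 − 0.0640 = 0.067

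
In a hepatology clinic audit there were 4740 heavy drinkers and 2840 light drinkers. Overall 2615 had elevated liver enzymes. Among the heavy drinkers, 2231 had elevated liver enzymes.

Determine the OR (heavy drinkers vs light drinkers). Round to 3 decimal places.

heavy drinkers without the outcome: 4740 − 2231 = 2509
light drinkers with the outcome: 2615 − 2231 = 384
light drinkers without the outcome: 2840 − 384 = 2456
OR = (2231 × 2456) / (2509 × 384) = 5479336/963456 ≈ 5.687

5.687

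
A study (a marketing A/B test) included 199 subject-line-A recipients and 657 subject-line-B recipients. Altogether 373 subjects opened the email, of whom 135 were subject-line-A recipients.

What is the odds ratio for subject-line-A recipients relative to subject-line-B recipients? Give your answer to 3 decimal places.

subject-line-A recipients without the outcome: 199 − 135 = 64
subject-line-B recipients with the outcome: 373 − 135 = 238
subject-line-B recipients without the outcome: 657 − 238 = 419
odds, subject-line-A recipients = 135/64 = 2.1094
odds, subject-line-B recipients = 238/419 = 0.5680
OR = 2.1094 / 0.5680 = 3.714

OR = 3.714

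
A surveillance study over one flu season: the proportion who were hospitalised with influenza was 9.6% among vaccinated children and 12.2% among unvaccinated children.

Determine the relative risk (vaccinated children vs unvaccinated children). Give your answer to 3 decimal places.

RR = 0.0960 / 0.1220 = 0.787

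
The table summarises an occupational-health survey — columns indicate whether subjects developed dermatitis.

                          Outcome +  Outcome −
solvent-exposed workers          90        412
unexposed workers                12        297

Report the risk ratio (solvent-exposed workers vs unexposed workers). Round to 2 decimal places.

RR: 4.62

risk, solvent-exposed workers = 90/502 = 0.17928
risk, unexposed workers = 12/309 = 0.03883
RR = 0.17928 / 0.03883 = 4.62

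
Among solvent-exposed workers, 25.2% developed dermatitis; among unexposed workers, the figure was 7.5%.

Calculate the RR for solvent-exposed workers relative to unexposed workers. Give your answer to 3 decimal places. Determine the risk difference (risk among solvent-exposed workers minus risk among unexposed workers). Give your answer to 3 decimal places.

RR = 0.2520 / 0.0750 = 3.360
risk difference = 0.2520 − 0.0750 = 0.177

RR = 3.360; RD = 0.177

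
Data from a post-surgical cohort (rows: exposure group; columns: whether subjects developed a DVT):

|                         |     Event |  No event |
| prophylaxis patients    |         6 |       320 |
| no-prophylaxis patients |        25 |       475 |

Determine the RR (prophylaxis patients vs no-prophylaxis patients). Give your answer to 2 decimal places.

risk, prophylaxis patients = 6/326 = 0.01840
risk, no-prophylaxis patients = 25/500 = 0.05000
RR = 0.01840 / 0.05000 = 0.37

0.37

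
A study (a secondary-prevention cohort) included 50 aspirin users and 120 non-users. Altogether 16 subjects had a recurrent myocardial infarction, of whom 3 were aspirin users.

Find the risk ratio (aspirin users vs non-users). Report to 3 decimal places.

aspirin users without the outcome: 50 − 3 = 47
non-users with the outcome: 16 − 3 = 13
non-users without the outcome: 120 − 13 = 107
risk, aspirin users = 3/50 = 0.0600
risk, non-users = 13/120 = 0.1083
RR = 0.0600 / 0.1083 = 0.554

RR ≈ 0.554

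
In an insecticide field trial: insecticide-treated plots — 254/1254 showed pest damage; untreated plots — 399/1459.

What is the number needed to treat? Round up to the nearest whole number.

NNT = 15

risk, insecticide-treated plots = 254/1254 = 0.202552
risk, untreated plots = 399/1459 = 0.273475
absolute risk difference = 0.070923
1 / 0.070923 = 14.100 → round up → 15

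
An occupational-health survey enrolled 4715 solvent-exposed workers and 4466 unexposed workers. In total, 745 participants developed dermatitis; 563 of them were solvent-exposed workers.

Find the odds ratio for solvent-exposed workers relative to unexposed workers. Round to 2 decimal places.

solvent-exposed workers without the outcome: 4715 − 563 = 4152
unexposed workers with the outcome: 745 − 563 = 182
unexposed workers without the outcome: 4466 − 182 = 4284
OR = (563 × 4284) / (4152 × 182) = 2411892/755664 ≈ 3.19

3.19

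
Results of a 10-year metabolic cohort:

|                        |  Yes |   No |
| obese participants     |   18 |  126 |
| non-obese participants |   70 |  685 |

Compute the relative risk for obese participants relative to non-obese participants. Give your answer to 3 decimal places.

RR = 1.348

risk, obese participants = 18/144 = 0.1250
risk, non-obese participants = 70/755 = 0.0927
RR = 0.1250 / 0.0927 = 1.348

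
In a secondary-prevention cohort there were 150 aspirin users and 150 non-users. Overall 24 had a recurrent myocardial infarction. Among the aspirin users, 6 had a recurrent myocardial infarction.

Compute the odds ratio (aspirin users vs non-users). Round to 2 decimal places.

aspirin users without the outcome: 150 − 6 = 144
non-users with the outcome: 24 − 6 = 18
non-users without the outcome: 150 − 18 = 132
odds, aspirin users = 6/144 = 0.04167
odds, non-users = 18/132 = 0.13636
OR = 0.04167 / 0.13636 = 0.31

0.31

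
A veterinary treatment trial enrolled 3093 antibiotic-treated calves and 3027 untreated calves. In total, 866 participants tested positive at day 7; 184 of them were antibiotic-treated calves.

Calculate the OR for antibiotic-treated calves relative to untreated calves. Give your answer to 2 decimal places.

antibiotic-treated calves without the outcome: 3093 − 184 = 2909
untreated calves with the outcome: 866 − 184 = 682
untreated calves without the outcome: 3027 − 682 = 2345
OR = (184 × 2345) / (2909 × 682) = 431480/1983938 ≈ 0.22

0.22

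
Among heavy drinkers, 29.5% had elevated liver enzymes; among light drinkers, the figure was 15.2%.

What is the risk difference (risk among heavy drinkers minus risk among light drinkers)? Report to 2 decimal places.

risk difference = 0.2950 − 0.1520 = 0.14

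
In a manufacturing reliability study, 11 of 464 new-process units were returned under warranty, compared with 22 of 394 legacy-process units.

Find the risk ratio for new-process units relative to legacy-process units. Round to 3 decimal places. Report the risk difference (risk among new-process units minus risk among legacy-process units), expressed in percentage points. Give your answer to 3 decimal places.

RR = 0.425; RD = -3.213

risk, new-process units = 11/464 = 0.02371
risk, legacy-process units = 22/394 = 0.05584
RR = 0.02371 / 0.05584 = 0.425
risk difference = 0.02371 − 0.05584 = -0.03213 → -3.213 percentage points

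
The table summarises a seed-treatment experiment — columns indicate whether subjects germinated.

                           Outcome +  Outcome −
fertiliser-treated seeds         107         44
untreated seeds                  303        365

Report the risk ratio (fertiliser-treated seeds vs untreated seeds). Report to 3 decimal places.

risk, fertiliser-treated seeds = 107/151 = 0.7086
risk, untreated seeds = 303/668 = 0.4536
RR = 0.7086 / 0.4536 = 1.562

1.562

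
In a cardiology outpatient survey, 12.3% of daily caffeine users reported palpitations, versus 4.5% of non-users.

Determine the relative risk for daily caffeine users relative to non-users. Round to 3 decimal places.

RR = 0.12300 / 0.04500 = 2.733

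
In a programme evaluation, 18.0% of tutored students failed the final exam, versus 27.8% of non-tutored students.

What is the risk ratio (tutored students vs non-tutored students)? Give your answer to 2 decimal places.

RR = 0.1800 / 0.2780 = 0.65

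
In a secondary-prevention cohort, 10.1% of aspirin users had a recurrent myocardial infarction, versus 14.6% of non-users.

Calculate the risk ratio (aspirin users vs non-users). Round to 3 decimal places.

RR = 0.1010 / 0.1460 = 0.692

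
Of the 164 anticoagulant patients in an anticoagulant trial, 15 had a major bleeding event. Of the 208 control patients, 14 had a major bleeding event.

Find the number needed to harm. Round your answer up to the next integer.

42

risk, anticoagulant patients = 15/164 = 0.091463
risk, control patients = 14/208 = 0.067308
absolute risk difference = 0.024156
1 / 0.024156 = 41.398 → round up → 42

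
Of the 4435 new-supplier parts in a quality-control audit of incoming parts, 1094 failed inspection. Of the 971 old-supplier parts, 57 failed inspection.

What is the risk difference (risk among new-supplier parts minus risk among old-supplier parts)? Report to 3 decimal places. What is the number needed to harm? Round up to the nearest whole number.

risk, new-supplier parts = 1094/4435 = 0.2467
risk, old-supplier parts = 57/971 = 0.0587
risk difference = 0.2467 − 0.0587 = 0.188
absolute risk difference = 0.187972
1 / 0.187972 = 5.320 → round up → 6

RD = 0.188; NNH = 6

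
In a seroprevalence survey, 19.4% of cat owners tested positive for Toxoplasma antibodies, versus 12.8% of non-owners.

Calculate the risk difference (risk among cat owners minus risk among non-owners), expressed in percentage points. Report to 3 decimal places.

risk difference = 0.1940 − 0.1280 = 0.0660 → 6.600 percentage points

RD: 6.600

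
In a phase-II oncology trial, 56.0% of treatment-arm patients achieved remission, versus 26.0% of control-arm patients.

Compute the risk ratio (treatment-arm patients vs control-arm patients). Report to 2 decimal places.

RR = 0.5600 / 0.2600 = 2.15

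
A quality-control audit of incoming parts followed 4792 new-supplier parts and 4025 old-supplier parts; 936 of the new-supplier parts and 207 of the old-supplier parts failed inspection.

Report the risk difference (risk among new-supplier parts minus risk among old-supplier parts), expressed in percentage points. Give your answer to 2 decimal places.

RD = 14.39

risk, new-supplier parts = 936/4792 = 0.1953
risk, old-supplier parts = 207/4025 = 0.0514
risk difference = 0.1953 − 0.0514 = 0.1439 → 14.39 percentage points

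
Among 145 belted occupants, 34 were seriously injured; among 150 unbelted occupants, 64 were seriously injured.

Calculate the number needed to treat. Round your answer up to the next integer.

risk, belted occupants = 34/145 = 0.234483
risk, unbelted occupants = 64/150 = 0.426667
absolute risk difference = 0.192184
1 / 0.192184 = 5.203 → round up → 6

NNT ≈ 6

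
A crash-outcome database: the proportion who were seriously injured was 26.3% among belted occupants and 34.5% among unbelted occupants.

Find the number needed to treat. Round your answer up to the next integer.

13

absolute risk difference = 0.082000
1 / 0.082000 = 12.195 → round up → 13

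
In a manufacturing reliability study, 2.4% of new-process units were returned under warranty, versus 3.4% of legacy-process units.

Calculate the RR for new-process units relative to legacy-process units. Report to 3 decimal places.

RR = 0.02400 / 0.03400 = 0.706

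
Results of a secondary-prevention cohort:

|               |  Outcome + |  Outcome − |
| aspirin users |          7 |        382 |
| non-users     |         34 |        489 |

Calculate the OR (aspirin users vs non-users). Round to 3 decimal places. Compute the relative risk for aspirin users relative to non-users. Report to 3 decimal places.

OR = (7 × 489) / (382 × 34) = 3423/12988 ≈ 0.264
risk, aspirin users = 7/389 = 0.01799
risk, non-users = 34/523 = 0.06501
RR = 0.01799 / 0.06501 = 0.277

OR = 0.264; RR = 0.277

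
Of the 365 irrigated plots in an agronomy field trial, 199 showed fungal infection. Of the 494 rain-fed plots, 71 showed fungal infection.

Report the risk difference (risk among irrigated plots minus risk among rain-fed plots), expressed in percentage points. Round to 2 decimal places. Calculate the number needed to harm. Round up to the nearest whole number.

risk, irrigated plots = 199/365 = 0.5452
risk, rain-fed plots = 71/494 = 0.1437
risk difference = 0.5452 − 0.1437 = 0.4015 → 40.15 percentage points
absolute risk difference = 0.401481
1 / 0.401481 = 2.491 → round up → 3

RD = 40.15; NNH = 3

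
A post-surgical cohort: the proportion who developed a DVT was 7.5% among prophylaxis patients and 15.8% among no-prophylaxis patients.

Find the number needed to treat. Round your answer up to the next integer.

NNT = 13

absolute risk difference = 0.083000
1 / 0.083000 = 12.048 → round up → 13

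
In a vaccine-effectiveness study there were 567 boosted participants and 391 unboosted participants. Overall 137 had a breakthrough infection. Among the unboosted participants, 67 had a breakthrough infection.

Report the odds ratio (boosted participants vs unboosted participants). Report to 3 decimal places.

OR ≈ 0.681

boosted participants with the outcome: 137 − 67 = 70
boosted participants without the outcome: 567 − 70 = 497
unboosted participants without the outcome: 391 − 67 = 324
odds, boosted participants = 70/497 = 0.1408
odds, unboosted participants = 67/324 = 0.2068
OR = 0.1408 / 0.2068 = 0.681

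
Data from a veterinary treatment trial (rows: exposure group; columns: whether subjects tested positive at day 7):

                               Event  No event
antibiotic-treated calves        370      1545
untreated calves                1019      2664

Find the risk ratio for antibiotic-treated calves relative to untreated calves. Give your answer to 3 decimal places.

risk, antibiotic-treated calves = 370/1915 = 0.1932
risk, untreated calves = 1019/3683 = 0.2767
RR = 0.1932 / 0.2767 = 0.698

0.698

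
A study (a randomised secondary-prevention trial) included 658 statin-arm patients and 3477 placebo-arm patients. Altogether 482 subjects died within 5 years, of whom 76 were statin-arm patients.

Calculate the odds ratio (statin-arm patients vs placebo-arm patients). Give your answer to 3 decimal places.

0.988

statin-arm patients without the outcome: 658 − 76 = 582
placebo-arm patients with the outcome: 482 − 76 = 406
placebo-arm patients without the outcome: 3477 − 406 = 3071
odds, statin-arm patients = 76/582 = 0.1306
odds, placebo-arm patients = 406/3071 = 0.1322
OR = 0.1306 / 0.1322 = 0.988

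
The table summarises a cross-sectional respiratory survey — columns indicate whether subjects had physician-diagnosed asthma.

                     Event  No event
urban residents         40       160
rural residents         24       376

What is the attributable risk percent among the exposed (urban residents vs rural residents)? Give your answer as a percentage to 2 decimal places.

risk, urban residents = 40/200 = 0.2000
risk, rural residents = 24/400 = 0.0600
AR% = (0.2000 − 0.0600) / 0.2000 = 0.7000 → 70.00%

AR% = 70.00%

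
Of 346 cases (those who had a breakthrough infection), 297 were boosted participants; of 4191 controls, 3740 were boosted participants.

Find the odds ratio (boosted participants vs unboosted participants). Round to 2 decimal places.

OR: 0.73

odds, boosted participants = 297/3740 = 0.0794
odds, unboosted participants = 49/451 = 0.1086
OR = 0.0794 / 0.1086 = 0.73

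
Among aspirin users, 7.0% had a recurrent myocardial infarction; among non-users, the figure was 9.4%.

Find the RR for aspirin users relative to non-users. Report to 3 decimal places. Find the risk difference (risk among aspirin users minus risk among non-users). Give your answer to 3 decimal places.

RR = 0.0700 / 0.0940 = 0.745
risk difference = 0.0700 − 0.0940 = -0.024

RR = 0.745; RD = -0.024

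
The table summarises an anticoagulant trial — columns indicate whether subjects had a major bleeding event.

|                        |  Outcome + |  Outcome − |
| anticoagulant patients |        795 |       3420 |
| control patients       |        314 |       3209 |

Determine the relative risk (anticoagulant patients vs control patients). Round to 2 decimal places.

risk, anticoagulant patients = 795/4215 = 0.1886
risk, control patients = 314/3523 = 0.0891
RR = 0.1886 / 0.0891 = 2.12

2.12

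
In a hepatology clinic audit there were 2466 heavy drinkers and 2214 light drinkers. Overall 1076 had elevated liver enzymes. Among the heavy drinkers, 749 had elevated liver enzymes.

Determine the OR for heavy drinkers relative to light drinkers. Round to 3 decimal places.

2.517

heavy drinkers without the outcome: 2466 − 749 = 1717
light drinkers with the outcome: 1076 − 749 = 327
light drinkers without the outcome: 2214 − 327 = 1887
odds, heavy drinkers = 749/1717 = 0.4362
odds, light drinkers = 327/1887 = 0.1733
OR = 0.4362 / 0.1733 = 2.517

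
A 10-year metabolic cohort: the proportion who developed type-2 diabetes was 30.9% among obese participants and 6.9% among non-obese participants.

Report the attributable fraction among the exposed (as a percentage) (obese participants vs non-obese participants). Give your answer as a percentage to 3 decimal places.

AR% = (0.3090 − 0.0690) / 0.3090 = 0.7767 → 77.670%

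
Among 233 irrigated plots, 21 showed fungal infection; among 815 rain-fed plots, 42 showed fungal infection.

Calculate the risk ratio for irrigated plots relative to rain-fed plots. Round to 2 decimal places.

risk, irrigated plots = 21/233 = 0.0901
risk, rain-fed plots = 42/815 = 0.0515
RR = 0.0901 / 0.0515 = 1.75

RR = 1.75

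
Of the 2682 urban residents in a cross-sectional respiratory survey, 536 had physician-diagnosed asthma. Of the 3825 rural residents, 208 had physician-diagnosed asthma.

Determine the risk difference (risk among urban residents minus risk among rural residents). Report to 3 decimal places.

risk, urban residents = 536/2682 = 0.1999
risk, rural residents = 208/3825 = 0.0544
risk difference = 0.1999 − 0.0544 = 0.145

RD ≈ 0.145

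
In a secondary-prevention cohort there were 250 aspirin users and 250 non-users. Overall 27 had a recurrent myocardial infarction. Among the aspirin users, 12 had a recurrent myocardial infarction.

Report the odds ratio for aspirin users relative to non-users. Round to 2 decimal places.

OR = 0.79

aspirin users without the outcome: 250 − 12 = 238
non-users with the outcome: 27 − 12 = 15
non-users without the outcome: 250 − 15 = 235
odds, aspirin users = 12/238 = 0.05042
odds, non-users = 15/235 = 0.06383
OR = 0.05042 / 0.06383 = 0.79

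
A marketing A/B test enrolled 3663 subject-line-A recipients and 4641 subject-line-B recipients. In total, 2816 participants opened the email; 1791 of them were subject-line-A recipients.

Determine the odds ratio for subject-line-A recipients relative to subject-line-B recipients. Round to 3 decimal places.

subject-line-A recipients without the outcome: 3663 − 1791 = 1872
subject-line-B recipients with the outcome: 2816 − 1791 = 1025
subject-line-B recipients without the outcome: 4641 − 1025 = 3616
odds, subject-line-A recipients = 1791/1872 = 0.9567
odds, subject-line-B recipients = 1025/3616 = 0.2835
OR = 0.9567 / 0.2835 = 3.375

3.375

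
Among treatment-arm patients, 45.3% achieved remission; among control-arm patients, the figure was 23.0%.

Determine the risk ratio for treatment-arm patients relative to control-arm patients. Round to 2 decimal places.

RR = 0.4530 / 0.2300 = 1.97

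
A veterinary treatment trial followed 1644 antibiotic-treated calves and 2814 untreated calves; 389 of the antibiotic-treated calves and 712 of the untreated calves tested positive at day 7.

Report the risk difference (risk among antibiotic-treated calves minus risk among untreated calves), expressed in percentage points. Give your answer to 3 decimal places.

-1.640

risk, antibiotic-treated calves = 389/1644 = 0.2366
risk, untreated calves = 712/2814 = 0.2530
risk difference = 0.2366 − 0.2530 = -0.0164 → -1.640 percentage points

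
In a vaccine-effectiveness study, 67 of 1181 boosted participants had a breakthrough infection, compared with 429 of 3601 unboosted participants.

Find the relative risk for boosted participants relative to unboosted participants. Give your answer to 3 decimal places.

risk, boosted participants = 67/1181 = 0.0567
risk, unboosted participants = 429/3601 = 0.1191
RR = 0.0567 / 0.1191 = 0.476

RR ≈ 0.476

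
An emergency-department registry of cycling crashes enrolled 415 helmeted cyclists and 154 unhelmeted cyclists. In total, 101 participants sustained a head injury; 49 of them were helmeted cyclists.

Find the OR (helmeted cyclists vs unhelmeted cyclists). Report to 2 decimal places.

helmeted cyclists without the outcome: 415 − 49 = 366
unhelmeted cyclists with the outcome: 101 − 49 = 52
unhelmeted cyclists without the outcome: 154 − 52 = 102
odds, helmeted cyclists = 49/366 = 0.1339
odds, unhelmeted cyclists = 52/102 = 0.5098
OR = 0.1339 / 0.5098 = 0.26

0.26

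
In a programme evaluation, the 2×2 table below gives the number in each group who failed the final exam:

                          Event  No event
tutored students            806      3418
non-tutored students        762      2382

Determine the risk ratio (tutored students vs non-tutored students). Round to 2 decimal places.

risk, tutored students = 806/4224 = 0.1908
risk, non-tutored students = 762/3144 = 0.2424
RR = 0.1908 / 0.2424 = 0.79

RR ≈ 0.79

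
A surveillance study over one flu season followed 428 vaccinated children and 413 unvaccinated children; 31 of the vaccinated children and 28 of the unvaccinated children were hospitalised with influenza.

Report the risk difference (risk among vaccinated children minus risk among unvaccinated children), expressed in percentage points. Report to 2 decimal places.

risk, vaccinated children = 31/428 = 0.0724
risk, unvaccinated children = 28/413 = 0.0678
risk difference = 0.0724 − 0.0678 = 0.0046 → 0.46 percentage points

0.46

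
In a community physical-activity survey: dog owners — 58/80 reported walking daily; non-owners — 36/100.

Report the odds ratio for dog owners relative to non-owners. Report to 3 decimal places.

OR = (58 × 64) / (22 × 36) = 3712/792 ≈ 4.687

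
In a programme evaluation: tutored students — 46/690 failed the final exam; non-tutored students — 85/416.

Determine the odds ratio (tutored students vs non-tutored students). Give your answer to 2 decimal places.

OR ≈ 0.28

odds, tutored students = 46/644 = 0.0714
odds, non-tutored students = 85/331 = 0.2568
OR = 0.0714 / 0.2568 = 0.28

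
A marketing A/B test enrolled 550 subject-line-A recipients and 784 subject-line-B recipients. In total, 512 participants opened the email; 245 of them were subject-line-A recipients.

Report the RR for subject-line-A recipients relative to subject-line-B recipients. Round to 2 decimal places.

1.31

subject-line-A recipients without the outcome: 550 − 245 = 305
subject-line-B recipients with the outcome: 512 − 245 = 267
subject-line-B recipients without the outcome: 784 − 267 = 517
risk, subject-line-A recipients = 245/550 = 0.4455
risk, subject-line-B recipients = 267/784 = 0.3406
RR = 0.4455 / 0.3406 = 1.31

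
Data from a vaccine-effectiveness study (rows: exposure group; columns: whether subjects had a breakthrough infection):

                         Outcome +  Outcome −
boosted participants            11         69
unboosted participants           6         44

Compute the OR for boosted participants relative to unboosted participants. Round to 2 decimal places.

OR = (11 × 44) / (69 × 6) = 484/414 ≈ 1.17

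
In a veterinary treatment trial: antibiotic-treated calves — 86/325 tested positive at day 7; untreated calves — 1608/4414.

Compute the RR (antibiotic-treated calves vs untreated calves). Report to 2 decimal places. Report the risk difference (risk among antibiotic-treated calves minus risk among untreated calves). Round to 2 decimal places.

risk, antibiotic-treated calves = 86/325 = 0.2646
risk, untreated calves = 1608/4414 = 0.3643
RR = 0.2646 / 0.3643 = 0.73
risk difference = 0.2646 − 0.3643 = -0.10

RR = 0.73; RD = -0.10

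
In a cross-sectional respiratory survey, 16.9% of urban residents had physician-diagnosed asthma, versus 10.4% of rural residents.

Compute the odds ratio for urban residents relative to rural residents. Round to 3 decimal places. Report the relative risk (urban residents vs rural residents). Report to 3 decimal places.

OR = 1.752; RR = 1.625

odds, urban residents = 0.1690/0.8310 = 0.2034
odds, rural residents = 0.1040/0.8960 = 0.1161
OR = 0.2034 / 0.1161 = 1.752
RR = 0.1690 / 0.1040 = 1.625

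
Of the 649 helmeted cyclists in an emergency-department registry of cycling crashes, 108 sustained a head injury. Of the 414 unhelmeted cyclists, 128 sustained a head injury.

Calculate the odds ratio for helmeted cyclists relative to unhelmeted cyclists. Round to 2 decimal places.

OR = (108 × 286) / (541 × 128) = 30888/69248 ≈ 0.45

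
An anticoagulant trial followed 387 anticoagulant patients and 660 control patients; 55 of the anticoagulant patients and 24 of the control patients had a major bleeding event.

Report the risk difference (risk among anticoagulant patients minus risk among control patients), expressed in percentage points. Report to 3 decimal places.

risk, anticoagulant patients = 55/387 = 0.14212
risk, control patients = 24/660 = 0.03636
risk difference = 0.14212 − 0.03636 = 0.10576 → 10.576 percentage points

10.576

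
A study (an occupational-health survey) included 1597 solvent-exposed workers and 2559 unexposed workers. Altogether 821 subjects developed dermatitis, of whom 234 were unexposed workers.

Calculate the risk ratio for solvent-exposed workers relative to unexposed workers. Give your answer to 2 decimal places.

solvent-exposed workers with the outcome: 821 − 234 = 587
solvent-exposed workers without the outcome: 1597 − 587 = 1010
unexposed workers without the outcome: 2559 − 234 = 2325
risk, solvent-exposed workers = 587/1597 = 0.3676
risk, unexposed workers = 234/2559 = 0.0914
RR = 0.3676 / 0.0914 = 4.02

RR: 4.02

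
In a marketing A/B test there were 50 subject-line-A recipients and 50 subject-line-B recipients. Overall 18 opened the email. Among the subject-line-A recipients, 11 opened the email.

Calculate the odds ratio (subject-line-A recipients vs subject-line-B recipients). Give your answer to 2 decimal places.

1.73

subject-line-A recipients without the outcome: 50 − 11 = 39
subject-line-B recipients with the outcome: 18 − 11 = 7
subject-line-B recipients without the outcome: 50 − 7 = 43
OR = (11 × 43) / (39 × 7) = 473/273 ≈ 1.73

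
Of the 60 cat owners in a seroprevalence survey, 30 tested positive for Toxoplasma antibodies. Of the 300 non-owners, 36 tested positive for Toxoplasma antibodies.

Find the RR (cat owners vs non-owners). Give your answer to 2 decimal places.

RR ≈ 4.17

risk, cat owners = 30/60 = 0.5000
risk, non-owners = 36/300 = 0.1200
RR = 0.5000 / 0.1200 = 4.17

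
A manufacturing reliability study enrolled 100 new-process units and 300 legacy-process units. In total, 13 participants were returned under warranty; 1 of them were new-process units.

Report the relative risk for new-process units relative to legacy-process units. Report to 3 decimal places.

new-process units without the outcome: 100 − 1 = 99
legacy-process units with the outcome: 13 − 1 = 12
legacy-process units without the outcome: 300 − 12 = 288
risk, new-process units = 1/100 = 0.01000
risk, legacy-process units = 12/300 = 0.04000
RR = 0.01000 / 0.04000 = 0.250

RR ≈ 0.250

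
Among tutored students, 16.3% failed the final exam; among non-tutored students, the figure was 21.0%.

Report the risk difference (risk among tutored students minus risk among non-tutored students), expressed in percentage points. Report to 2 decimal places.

risk difference = 0.1630 − 0.2100 = -0.0470 → -4.70 percentage points

-4.70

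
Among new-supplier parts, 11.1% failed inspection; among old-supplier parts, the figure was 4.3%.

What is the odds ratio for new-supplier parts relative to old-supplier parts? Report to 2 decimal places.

2.78

odds, new-supplier parts = 0.11100/0.88900 = 0.12486
odds, old-supplier parts = 0.04300/0.95700 = 0.04493
OR = 0.12486 / 0.04493 = 2.78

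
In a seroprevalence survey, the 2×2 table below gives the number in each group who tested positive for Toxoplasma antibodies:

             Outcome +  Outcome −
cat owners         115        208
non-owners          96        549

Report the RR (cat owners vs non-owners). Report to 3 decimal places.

2.392

risk, cat owners = 115/323 = 0.3560
risk, non-owners = 96/645 = 0.1488
RR = 0.3560 / 0.1488 = 2.392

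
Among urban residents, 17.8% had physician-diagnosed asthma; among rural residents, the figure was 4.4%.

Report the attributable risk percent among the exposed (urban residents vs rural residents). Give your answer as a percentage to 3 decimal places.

AR% = (0.17800 − 0.04400) / 0.17800 = 0.7528 → 75.281%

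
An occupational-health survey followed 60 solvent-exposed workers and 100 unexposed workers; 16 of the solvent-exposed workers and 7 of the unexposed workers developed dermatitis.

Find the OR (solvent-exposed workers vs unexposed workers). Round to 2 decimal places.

OR = (16 × 93) / (44 × 7) = 1488/308 ≈ 4.83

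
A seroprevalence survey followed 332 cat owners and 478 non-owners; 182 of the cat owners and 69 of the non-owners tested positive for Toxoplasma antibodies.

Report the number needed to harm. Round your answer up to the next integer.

risk, cat owners = 182/332 = 0.548193
risk, non-owners = 69/478 = 0.144351
absolute risk difference = 0.403841
1 / 0.403841 = 2.476 → round up → 3

NNH = 3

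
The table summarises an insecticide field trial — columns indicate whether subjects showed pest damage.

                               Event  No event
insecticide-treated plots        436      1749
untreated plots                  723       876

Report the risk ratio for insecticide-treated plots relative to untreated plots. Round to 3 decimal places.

RR: 0.441

risk, insecticide-treated plots = 436/2185 = 0.1995
risk, untreated plots = 723/1599 = 0.4522
RR = 0.1995 / 0.4522 = 0.441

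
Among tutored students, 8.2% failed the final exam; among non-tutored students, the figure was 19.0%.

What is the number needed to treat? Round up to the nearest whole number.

NNT = 10

absolute risk difference = 0.108000
1 / 0.108000 = 9.259 → round up → 10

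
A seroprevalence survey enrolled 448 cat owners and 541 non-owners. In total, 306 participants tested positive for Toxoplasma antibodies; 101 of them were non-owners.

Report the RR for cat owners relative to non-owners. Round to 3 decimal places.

RR ≈ 2.451

cat owners with the outcome: 306 − 101 = 205
cat owners without the outcome: 448 − 205 = 243
non-owners without the outcome: 541 − 101 = 440
risk, cat owners = 205/448 = 0.4576
risk, non-owners = 101/541 = 0.1867
RR = 0.4576 / 0.1867 = 2.451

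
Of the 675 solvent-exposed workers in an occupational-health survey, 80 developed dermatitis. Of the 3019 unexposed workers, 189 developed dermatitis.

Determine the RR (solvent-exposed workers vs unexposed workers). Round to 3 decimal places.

risk, solvent-exposed workers = 80/675 = 0.1185
risk, unexposed workers = 189/3019 = 0.0626
RR = 0.1185 / 0.0626 = 1.893

1.893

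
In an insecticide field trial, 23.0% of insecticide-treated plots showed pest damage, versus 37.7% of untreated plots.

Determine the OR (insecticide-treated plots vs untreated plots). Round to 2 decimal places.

odds, insecticide-treated plots = 0.2300/0.7700 = 0.2987
odds, untreated plots = 0.3770/0.6230 = 0.6051
OR = 0.2987 / 0.6051 = 0.49

OR ≈ 0.49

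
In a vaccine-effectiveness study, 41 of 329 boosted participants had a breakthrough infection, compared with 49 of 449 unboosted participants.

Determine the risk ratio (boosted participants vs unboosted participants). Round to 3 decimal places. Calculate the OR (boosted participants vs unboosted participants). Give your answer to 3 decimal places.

RR = 1.142; OR = 1.162

risk, boosted participants = 41/329 = 0.1246
risk, unboosted participants = 49/449 = 0.1091
RR = 0.1246 / 0.1091 = 1.142
odds, boosted participants = 41/288 = 0.1424
odds, unboosted participants = 49/400 = 0.1225
OR = 0.1424 / 0.1225 = 1.162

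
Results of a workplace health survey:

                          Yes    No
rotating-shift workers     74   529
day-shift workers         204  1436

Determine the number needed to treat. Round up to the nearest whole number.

risk, rotating-shift workers = 74/603 = 0.122720
risk, day-shift workers = 204/1640 = 0.124390
absolute risk difference = 0.001671
1 / 0.001671 = 598.444 → round up → 599

599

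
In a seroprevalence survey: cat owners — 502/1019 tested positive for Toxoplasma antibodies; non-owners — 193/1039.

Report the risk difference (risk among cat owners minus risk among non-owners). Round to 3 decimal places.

0.307

risk, cat owners = 502/1019 = 0.4926
risk, non-owners = 193/1039 = 0.1858
risk difference = 0.4926 − 0.1858 = 0.307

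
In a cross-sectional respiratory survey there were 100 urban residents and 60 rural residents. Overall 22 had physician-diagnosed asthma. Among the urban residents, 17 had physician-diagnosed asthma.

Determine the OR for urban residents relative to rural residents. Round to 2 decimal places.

OR = 2.25

urban residents without the outcome: 100 − 17 = 83
rural residents with the outcome: 22 − 17 = 5
rural residents without the outcome: 60 − 5 = 55
odds, urban residents = 17/83 = 0.2048
odds, rural residents = 5/55 = 0.0909
OR = 0.2048 / 0.0909 = 2.25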